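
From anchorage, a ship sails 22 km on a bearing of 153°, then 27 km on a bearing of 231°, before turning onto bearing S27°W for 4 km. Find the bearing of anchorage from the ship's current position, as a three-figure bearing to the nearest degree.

018°

Leg 1 (153°, 22 km): east 22 sin 153° = 9.99, north 22 cos 153° = -19.60
Leg 2 (231°, 27 km): east 27 sin 231° = -20.98, north 27 cos 231° = -16.99
Leg 3 (S27°W, 4 km): east 4 sin 207° = -1.82, north 4 cos 207° = -3.56
Net displacement: -12.81 east, -40.16 north. Direction back to start is (12.81, 40.16): bearing = atan2(12.81, 40.16) mod 360° = 17.69° ≈ 018°.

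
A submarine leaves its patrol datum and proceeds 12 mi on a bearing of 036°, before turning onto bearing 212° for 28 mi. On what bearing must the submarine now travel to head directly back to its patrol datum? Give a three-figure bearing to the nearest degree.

Leg 1 (036°, 12 mi): east 12 sin 36° = 7.05, north 12 cos 36° = 9.71
Leg 2 (212°, 28 mi): east 28 sin 212° = -14.84, north 28 cos 212° = -23.75
Net displacement: -7.78 east, -14.04 north. Direction back to start is (7.78, 14.04): bearing = atan2(7.78, 14.04) mod 360° = 29.01° ≈ 029°.

029°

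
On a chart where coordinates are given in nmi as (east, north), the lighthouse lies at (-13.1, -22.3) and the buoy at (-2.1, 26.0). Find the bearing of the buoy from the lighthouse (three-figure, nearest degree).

013°

Δeast = -2.1 − -13.1 = 11.00; Δnorth = 26.0 − -22.3 = 48.30.
Bearing = atan2(Δeast, Δnorth) mod 360° = 12.83° ≈ 013°.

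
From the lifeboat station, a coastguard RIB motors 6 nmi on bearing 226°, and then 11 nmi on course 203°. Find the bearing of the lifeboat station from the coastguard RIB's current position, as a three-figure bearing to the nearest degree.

Leg 1 (226°, 6 nmi): east 6 sin 226° = -4.32, north 6 cos 226° = -4.17
Leg 2 (203°, 11 nmi): east 11 sin 203° = -4.30, north 11 cos 203° = -10.13
Net displacement: -8.61 east, -14.29 north. Direction back to start is (8.61, 14.29): bearing = atan2(8.61, 14.29) mod 360° = 31.08° ≈ 031°.

031°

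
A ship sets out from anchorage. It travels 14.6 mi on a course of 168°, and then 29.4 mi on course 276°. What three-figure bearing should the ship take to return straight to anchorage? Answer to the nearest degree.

Leg 1 (168°, 14.6 mi): east 14.6 sin 168° = 3.04, north 14.6 cos 168° = -14.28
Leg 2 (276°, 29.4 mi): east 29.4 sin 276° = -29.24, north 29.4 cos 276° = 3.07
Net displacement: -26.20 east, -11.21 north. Direction back to start is (26.20, 11.21): bearing = atan2(26.20, 11.21) mod 360° = 66.84° ≈ 067°.

067°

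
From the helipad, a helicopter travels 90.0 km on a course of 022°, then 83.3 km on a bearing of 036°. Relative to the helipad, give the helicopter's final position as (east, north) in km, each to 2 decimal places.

Leg 1 (022°, 90.0 km): east 90.0 sin 22° = 33.71, north 90.0 cos 22° = 83.45
Leg 2 (036°, 83.3 km): east 83.3 sin 36° = 48.96, north 83.3 cos 36° = 67.39
Summing: 82.68 km east, 150.84 km north → (82.68, 150.84).

(82.68, 150.84)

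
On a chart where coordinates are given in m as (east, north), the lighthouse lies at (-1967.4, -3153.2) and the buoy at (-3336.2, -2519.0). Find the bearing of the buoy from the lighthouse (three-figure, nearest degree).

Δeast = -3336.2 − -1967.4 = -1368.80; Δnorth = -2519.0 − -3153.2 = 634.20.
Bearing = atan2(Δeast, Δnorth) mod 360° = 294.86° ≈ 295°.

295°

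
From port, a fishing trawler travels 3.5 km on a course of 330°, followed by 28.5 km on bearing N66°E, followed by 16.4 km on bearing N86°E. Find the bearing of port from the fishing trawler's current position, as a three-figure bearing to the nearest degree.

Leg 1 (330°, 3.5 km): east 3.5 sin 330° = -1.75, north 3.5 cos 330° = 3.03
Leg 2 (N66°E, 28.5 km): east 28.5 sin 66° = 26.04, north 28.5 cos 66° = 11.59
Leg 3 (N86°E, 16.4 km): east 16.4 sin 86° = 16.36, north 16.4 cos 86° = 1.14
Net displacement: 40.65 east, 15.77 north. Direction back to start is (-40.65, -15.77): bearing = atan2(-40.65, -15.77) mod 360° = 248.80° ≈ 249°.

249°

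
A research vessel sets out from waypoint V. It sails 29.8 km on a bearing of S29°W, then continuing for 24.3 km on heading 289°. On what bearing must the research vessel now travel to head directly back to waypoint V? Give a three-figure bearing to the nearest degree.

064°

Leg 1 (S29°W, 29.8 km): east 29.8 sin 209° = -14.45, north 29.8 cos 209° = -26.06
Leg 2 (289°, 24.3 km): east 24.3 sin 289° = -22.98, north 24.3 cos 289° = 7.91
Net displacement: -37.42 east, -18.15 north. Direction back to start is (37.42, 18.15): bearing = atan2(37.42, 18.15) mod 360° = 64.12° ≈ 064°.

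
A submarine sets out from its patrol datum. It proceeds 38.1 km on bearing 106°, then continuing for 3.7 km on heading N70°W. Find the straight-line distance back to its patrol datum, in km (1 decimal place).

34.4 km

Leg 1 (106°, 38.1 km): east 38.1 sin 106° = 36.62, north 38.1 cos 106° = -10.50
Leg 2 (N70°W, 3.7 km): east 3.7 sin 290° = -3.48, north 3.7 cos 290° = 1.27
Net: 33.15 east, -9.24 north. Distance = √((33.15)² + (-9.24)²) = 34.410 km.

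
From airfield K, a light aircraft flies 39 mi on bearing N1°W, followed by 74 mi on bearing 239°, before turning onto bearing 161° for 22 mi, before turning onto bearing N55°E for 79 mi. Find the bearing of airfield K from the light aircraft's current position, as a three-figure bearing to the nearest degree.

197°

Leg 1 (N1°W, 39 mi): east 39 sin 359° = -0.68, north 39 cos 359° = 38.99
Leg 2 (239°, 74 mi): east 74 sin 239° = -63.43, north 74 cos 239° = -38.11
Leg 3 (161°, 22 mi): east 22 sin 161° = 7.16, north 22 cos 161° = -20.80
Leg 4 (N55°E, 79 mi): east 79 sin 55° = 64.71, north 79 cos 55° = 45.31
Net displacement: 7.76 east, 25.39 north. Direction back to start is (-7.76, -25.39): bearing = atan2(-7.76, -25.39) mod 360° = 197.00° ≈ 197°.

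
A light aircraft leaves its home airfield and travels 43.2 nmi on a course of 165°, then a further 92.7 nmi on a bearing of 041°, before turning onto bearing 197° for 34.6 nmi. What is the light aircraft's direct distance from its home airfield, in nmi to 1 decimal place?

62.1 nmi

Leg 1 (165°, 43.2 nmi): east 43.2 sin 165° = 11.18, north 43.2 cos 165° = -41.73
Leg 2 (041°, 92.7 nmi): east 92.7 sin 41° = 60.82, north 92.7 cos 41° = 69.96
Leg 3 (197°, 34.6 nmi): east 34.6 sin 197° = -10.12, north 34.6 cos 197° = -33.09
Net: 61.88 east, -4.85 north. Distance = √((61.88)² + (-4.85)²) = 62.072 nmi.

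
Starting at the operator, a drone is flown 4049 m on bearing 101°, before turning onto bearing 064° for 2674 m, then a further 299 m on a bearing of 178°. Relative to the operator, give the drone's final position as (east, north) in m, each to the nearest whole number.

(6388, 101)

Leg 1 (101°, 4049 m): east 4049 sin 101° = 3974.61, north 4049 cos 101° = -772.59
Leg 2 (064°, 2674 m): east 2674 sin 64° = 2403.38, north 2674 cos 64° = 1172.20
Leg 3 (178°, 299 m): east 299 sin 178° = 10.43, north 299 cos 178° = -298.82
Summing: 6388.42 m east, 100.80 m north → (6388, 101).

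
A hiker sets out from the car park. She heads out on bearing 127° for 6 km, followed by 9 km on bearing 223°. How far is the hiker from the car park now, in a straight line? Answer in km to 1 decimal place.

Leg 1 (127°, 6 km): east 6 sin 127° = 4.79, north 6 cos 127° = -3.61
Leg 2 (223°, 9 km): east 9 sin 223° = -6.14, north 9 cos 223° = -6.58
Net: -1.35 east, -10.19 north. Distance = √((-1.35)² + (-10.19)²) = 10.282 km.

10.3 km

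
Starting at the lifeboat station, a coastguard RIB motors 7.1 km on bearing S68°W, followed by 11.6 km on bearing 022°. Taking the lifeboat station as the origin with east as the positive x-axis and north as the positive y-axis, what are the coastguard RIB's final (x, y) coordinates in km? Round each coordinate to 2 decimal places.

Leg 1 (S68°W, 7.1 km): east 7.1 sin 248° = -6.58, north 7.1 cos 248° = -2.66
Leg 2 (022°, 11.6 km): east 11.6 sin 22° = 4.35, north 11.6 cos 22° = 10.76
Summing: -2.24 km east, 8.10 km north → (-2.24, 8.10).

(-2.24, 8.10)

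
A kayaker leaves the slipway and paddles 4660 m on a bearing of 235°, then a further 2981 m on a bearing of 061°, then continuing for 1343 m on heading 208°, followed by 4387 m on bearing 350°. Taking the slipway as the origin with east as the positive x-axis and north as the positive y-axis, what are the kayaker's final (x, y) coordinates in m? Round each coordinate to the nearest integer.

Leg 1 (235°, 4660 m): east 4660 sin 235° = -3817.25, north 4660 cos 235° = -2672.87
Leg 2 (061°, 2981 m): east 2981 sin 61° = 2607.24, north 2981 cos 61° = 1445.22
Leg 3 (208°, 1343 m): east 1343 sin 208° = -630.50, north 1343 cos 208° = -1185.80
Leg 4 (350°, 4387 m): east 4387 sin 350° = -761.79, north 4387 cos 350° = 4320.35
Summing: -2602.30 m east, 1906.90 m north → (-2602, 1907).

(-2602, 1907)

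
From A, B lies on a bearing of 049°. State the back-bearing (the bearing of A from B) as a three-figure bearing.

229°

Back-bearing = 049° + 180° = 229°.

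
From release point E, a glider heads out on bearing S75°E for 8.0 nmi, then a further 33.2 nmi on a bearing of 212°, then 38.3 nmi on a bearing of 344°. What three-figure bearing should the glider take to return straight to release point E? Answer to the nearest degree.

108°

Leg 1 (S75°E, 8.0 nmi): east 8.0 sin 105° = 7.73, north 8.0 cos 105° = -2.07
Leg 2 (212°, 33.2 nmi): east 33.2 sin 212° = -17.59, north 33.2 cos 212° = -28.16
Leg 3 (344°, 38.3 nmi): east 38.3 sin 344° = -10.56, north 38.3 cos 344° = 36.82
Net displacement: -20.42 east, 6.59 north. Direction back to start is (20.42, -6.59): bearing = atan2(20.42, -6.59) mod 360° = 107.89° ≈ 108°.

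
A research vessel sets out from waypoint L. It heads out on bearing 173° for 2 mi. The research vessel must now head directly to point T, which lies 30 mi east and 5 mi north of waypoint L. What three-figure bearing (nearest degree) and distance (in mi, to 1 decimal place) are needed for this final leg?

077°, 30.6 mi

Leg 1 (173°, 2 mi): east 2 sin 173° = 0.24, north 2 cos 173° = -1.99
Current position: (0.24, -1.99). Target: (30, 5). Remaining: Δeast = 29.76, Δnorth = 6.99.
Bearing = atan2(29.76, 6.99) mod 360° = 76.79°; distance = √((29.76)² + (6.99)²) = 30.565 mi.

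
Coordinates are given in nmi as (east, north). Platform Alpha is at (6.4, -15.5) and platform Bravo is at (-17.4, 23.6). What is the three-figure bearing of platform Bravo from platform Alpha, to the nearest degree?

Δeast = -17.4 − 6.4 = -23.80; Δnorth = 23.6 − -15.5 = 39.10.
Bearing = atan2(Δeast, Δnorth) mod 360° = 328.67° ≈ 329°.

329°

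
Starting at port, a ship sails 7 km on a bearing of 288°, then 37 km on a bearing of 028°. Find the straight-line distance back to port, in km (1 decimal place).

Leg 1 (288°, 7 km): east 7 sin 288° = -6.66, north 7 cos 288° = 2.16
Leg 2 (028°, 37 km): east 37 sin 28° = 17.37, north 37 cos 28° = 32.67
Net: 10.71 east, 34.83 north. Distance = √((10.71)² + (34.83)²) = 36.442 km.

36.4 km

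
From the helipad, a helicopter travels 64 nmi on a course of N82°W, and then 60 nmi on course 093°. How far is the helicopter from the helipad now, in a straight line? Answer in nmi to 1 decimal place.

6.7 nmi

Leg 1 (N82°W, 64 nmi): east 64 sin 278° = -63.38, north 64 cos 278° = 8.91
Leg 2 (093°, 60 nmi): east 60 sin 93° = 59.92, north 60 cos 93° = -3.14
Net: -3.46 east, 5.77 north. Distance = √((-3.46)² + (5.77)²) = 6.725 nmi.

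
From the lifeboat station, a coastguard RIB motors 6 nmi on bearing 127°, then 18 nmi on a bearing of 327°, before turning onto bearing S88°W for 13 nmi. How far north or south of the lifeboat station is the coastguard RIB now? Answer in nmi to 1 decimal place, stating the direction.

11.0 nmi north

Leg 1 (127°, 6 nmi): east 6 sin 127° = 4.79, north 6 cos 127° = -3.61
Leg 2 (327°, 18 nmi): east 18 sin 327° = -9.80, north 18 cos 327° = 15.10
Leg 3 (S88°W, 13 nmi): east 13 sin 268° = -12.99, north 13 cos 268° = -0.45
Net north component: 11.03 nmi.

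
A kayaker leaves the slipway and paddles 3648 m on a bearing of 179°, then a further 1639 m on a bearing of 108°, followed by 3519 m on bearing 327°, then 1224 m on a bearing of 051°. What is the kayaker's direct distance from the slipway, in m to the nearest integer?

787 m

Leg 1 (179°, 3648 m): east 3648 sin 179° = 63.67, north 3648 cos 179° = -3647.44
Leg 2 (108°, 1639 m): east 1639 sin 108° = 1558.78, north 1639 cos 108° = -506.48
Leg 3 (327°, 3519 m): east 3519 sin 327° = -1916.58, north 3519 cos 327° = 2951.28
Leg 4 (051°, 1224 m): east 1224 sin 51° = 951.23, north 1224 cos 51° = 770.29
Net: 657.09 east, -432.35 north. Distance = √((657.09)² + (-432.35)²) = 786.573 m.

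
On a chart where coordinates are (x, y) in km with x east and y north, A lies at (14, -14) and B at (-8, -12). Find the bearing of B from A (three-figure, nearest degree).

Δeast = -8 − 14 = -22.00; Δnorth = -12 − -14 = 2.00.
Bearing = atan2(Δeast, Δnorth) mod 360° = 275.19° ≈ 275°.

275°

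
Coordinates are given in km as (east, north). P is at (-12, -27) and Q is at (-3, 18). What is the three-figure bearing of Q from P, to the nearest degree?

011°

Δeast = -3 − -12 = 9.00; Δnorth = 18 − -27 = 45.00.
Bearing = atan2(Δeast, Δnorth) mod 360° = 11.31° ≈ 011°.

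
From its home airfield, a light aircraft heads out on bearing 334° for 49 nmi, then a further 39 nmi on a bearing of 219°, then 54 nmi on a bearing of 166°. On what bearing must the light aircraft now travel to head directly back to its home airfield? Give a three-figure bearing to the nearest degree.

040°

Leg 1 (334°, 49 nmi): east 49 sin 334° = -21.48, north 49 cos 334° = 44.04
Leg 2 (219°, 39 nmi): east 39 sin 219° = -24.54, north 39 cos 219° = -30.31
Leg 3 (166°, 54 nmi): east 54 sin 166° = 13.06, north 54 cos 166° = -52.40
Net displacement: -32.96 east, -38.66 north. Direction back to start is (32.96, 38.66): bearing = atan2(32.96, 38.66) mod 360° = 40.45° ≈ 040°.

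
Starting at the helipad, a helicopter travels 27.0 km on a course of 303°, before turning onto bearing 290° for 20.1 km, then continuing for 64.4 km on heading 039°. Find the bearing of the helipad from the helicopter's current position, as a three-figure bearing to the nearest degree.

179°

Leg 1 (303°, 27.0 km): east 27.0 sin 303° = -22.64, north 27.0 cos 303° = 14.71
Leg 2 (290°, 20.1 km): east 20.1 sin 290° = -18.89, north 20.1 cos 290° = 6.87
Leg 3 (039°, 64.4 km): east 64.4 sin 39° = 40.53, north 64.4 cos 39° = 50.05
Net displacement: -1.00 east, 71.63 north. Direction back to start is (1.00, -71.63): bearing = atan2(1.00, -71.63) mod 360° = 179.20° ≈ 179°.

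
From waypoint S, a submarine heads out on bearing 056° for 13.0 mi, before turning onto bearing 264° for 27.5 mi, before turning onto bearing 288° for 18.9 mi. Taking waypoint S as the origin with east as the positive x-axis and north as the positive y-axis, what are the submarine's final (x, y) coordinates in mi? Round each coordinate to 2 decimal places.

(-34.55, 10.24)

Leg 1 (056°, 13.0 mi): east 13.0 sin 56° = 10.78, north 13.0 cos 56° = 7.27
Leg 2 (264°, 27.5 mi): east 27.5 sin 264° = -27.35, north 27.5 cos 264° = -2.87
Leg 3 (288°, 18.9 mi): east 18.9 sin 288° = -17.97, north 18.9 cos 288° = 5.84
Summing: -34.55 mi east, 10.24 mi north → (-34.55, 10.24).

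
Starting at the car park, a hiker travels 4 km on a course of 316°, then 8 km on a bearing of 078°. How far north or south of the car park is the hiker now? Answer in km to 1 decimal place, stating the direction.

4.5 km north

Leg 1 (316°, 4 km): east 4 sin 316° = -2.78, north 4 cos 316° = 2.88
Leg 2 (078°, 8 km): east 8 sin 78° = 7.83, north 8 cos 78° = 1.66
Net north component: 4.54 km.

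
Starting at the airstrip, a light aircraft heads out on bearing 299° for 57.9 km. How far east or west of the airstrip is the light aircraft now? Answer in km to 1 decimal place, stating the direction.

Leg 1 (299°, 57.9 km): east 57.9 sin 299° = -50.64, north 57.9 cos 299° = 28.07
Net east component: -50.64 km.

50.6 km west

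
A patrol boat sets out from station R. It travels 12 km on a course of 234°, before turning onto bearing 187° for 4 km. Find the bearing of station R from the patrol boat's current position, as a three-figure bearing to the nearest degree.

043°

Leg 1 (234°, 12 km): east 12 sin 234° = -9.71, north 12 cos 234° = -7.05
Leg 2 (187°, 4 km): east 4 sin 187° = -0.49, north 4 cos 187° = -3.97
Net displacement: -10.20 east, -11.02 north. Direction back to start is (10.20, 11.02): bearing = atan2(10.20, 11.02) mod 360° = 42.77° ≈ 043°.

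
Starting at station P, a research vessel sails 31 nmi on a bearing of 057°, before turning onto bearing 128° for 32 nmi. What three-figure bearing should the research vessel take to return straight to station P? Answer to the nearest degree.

Leg 1 (057°, 31 nmi): east 31 sin 57° = 26.00, north 31 cos 57° = 16.88
Leg 2 (128°, 32 nmi): east 32 sin 128° = 25.22, north 32 cos 128° = -19.70
Net displacement: 51.22 east, -2.82 north. Direction back to start is (-51.22, 2.82): bearing = atan2(-51.22, 2.82) mod 360° = 273.15° ≈ 273°.

273°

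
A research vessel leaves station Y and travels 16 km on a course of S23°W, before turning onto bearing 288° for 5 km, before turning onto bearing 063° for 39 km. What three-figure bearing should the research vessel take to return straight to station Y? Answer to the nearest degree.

Leg 1 (S23°W, 16 km): east 16 sin 203° = -6.25, north 16 cos 203° = -14.73
Leg 2 (288°, 5 km): east 5 sin 288° = -4.76, north 5 cos 288° = 1.55
Leg 3 (063°, 39 km): east 39 sin 63° = 34.75, north 39 cos 63° = 17.71
Net displacement: 23.74 east, 4.52 north. Direction back to start is (-23.74, -4.52): bearing = atan2(-23.74, -4.52) mod 360° = 259.22° ≈ 259°.

259°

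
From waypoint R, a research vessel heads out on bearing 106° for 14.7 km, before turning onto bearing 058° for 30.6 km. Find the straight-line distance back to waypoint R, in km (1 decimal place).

41.9 km

Leg 1 (106°, 14.7 km): east 14.7 sin 106° = 14.13, north 14.7 cos 106° = -4.05
Leg 2 (058°, 30.6 km): east 30.6 sin 58° = 25.95, north 30.6 cos 58° = 16.22
Net: 40.08 east, 12.16 north. Distance = √((40.08)² + (12.16)²) = 41.886 km.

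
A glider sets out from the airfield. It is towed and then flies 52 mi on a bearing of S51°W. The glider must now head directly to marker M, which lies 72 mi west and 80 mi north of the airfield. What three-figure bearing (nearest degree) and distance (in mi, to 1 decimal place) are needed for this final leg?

344°, 117.1 mi

Leg 1 (S51°W, 52 mi): east 52 sin 231° = -40.41, north 52 cos 231° = -32.72
Current position: (-40.41, -32.72). Target: (-72, 80). Remaining: Δeast = -31.59, Δnorth = 112.72.
Bearing = atan2(-31.59, 112.72) mod 360° = 344.35°; distance = √((-31.59)² + (112.72)²) = 117.067 mi.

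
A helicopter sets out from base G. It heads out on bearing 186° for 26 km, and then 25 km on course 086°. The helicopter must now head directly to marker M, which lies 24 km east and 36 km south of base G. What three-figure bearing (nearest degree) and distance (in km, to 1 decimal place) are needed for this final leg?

Leg 1 (186°, 26 km): east 26 sin 186° = -2.72, north 26 cos 186° = -25.86
Leg 2 (086°, 25 km): east 25 sin 86° = 24.94, north 25 cos 86° = 1.74
Current position: (22.22, -24.11). Target: (24, -36). Remaining: Δeast = 1.78, Δnorth = -11.89.
Bearing = atan2(1.78, -11.89) mod 360° = 171.49°; distance = √((1.78)² + (-11.89)²) = 12.019 km.

171°, 12.0 km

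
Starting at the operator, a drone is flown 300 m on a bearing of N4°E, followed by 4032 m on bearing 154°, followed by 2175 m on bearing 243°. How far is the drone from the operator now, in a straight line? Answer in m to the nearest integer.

4315 m

Leg 1 (N4°E, 300 m): east 300 sin 4° = 20.93, north 300 cos 4° = 299.27
Leg 2 (154°, 4032 m): east 4032 sin 154° = 1767.51, north 4032 cos 154° = -3623.94
Leg 3 (243°, 2175 m): east 2175 sin 243° = -1937.94, north 2175 cos 243° = -987.43
Net: -149.50 east, -4312.10 north. Distance = √((-149.50)² + (-4312.10)²) = 4314.689 m.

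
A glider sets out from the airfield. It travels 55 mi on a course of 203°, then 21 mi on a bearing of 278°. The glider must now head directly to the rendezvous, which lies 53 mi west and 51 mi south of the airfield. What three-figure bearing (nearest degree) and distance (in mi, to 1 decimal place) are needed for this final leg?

Leg 1 (203°, 55 mi): east 55 sin 203° = -21.49, north 55 cos 203° = -50.63
Leg 2 (278°, 21 mi): east 21 sin 278° = -20.80, north 21 cos 278° = 2.92
Current position: (-42.29, -47.71). Target: (-53, -51). Remaining: Δeast = -10.71, Δnorth = -3.29.
Bearing = atan2(-10.71, -3.29) mod 360° = 252.91°; distance = √((-10.71)² + (-3.29)²) = 11.209 mi.

253°, 11.2 mi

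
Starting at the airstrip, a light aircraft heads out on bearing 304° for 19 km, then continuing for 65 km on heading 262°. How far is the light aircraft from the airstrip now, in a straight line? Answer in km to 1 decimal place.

Leg 1 (304°, 19 km): east 19 sin 304° = -15.75, north 19 cos 304° = 10.62
Leg 2 (262°, 65 km): east 65 sin 262° = -64.37, north 65 cos 262° = -9.05
Net: -80.12 east, 1.58 north. Distance = √((-80.12)² + (1.58)²) = 80.135 km.

80.1 km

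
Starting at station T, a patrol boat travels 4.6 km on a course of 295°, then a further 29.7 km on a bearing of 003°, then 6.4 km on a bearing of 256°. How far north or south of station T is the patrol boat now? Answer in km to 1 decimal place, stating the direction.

30.1 km north

Leg 1 (295°, 4.6 km): east 4.6 sin 295° = -4.17, north 4.6 cos 295° = 1.94
Leg 2 (003°, 29.7 km): east 29.7 sin 3° = 1.55, north 29.7 cos 3° = 29.66
Leg 3 (256°, 6.4 km): east 6.4 sin 256° = -6.21, north 6.4 cos 256° = -1.55
Net north component: 30.06 km.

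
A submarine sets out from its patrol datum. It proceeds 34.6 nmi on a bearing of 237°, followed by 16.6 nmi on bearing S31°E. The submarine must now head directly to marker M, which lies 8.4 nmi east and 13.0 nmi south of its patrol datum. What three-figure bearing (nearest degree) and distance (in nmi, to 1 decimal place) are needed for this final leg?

Leg 1 (237°, 34.6 nmi): east 34.6 sin 237° = -29.02, north 34.6 cos 237° = -18.84
Leg 2 (S31°E, 16.6 nmi): east 16.6 sin 149° = 8.55, north 16.6 cos 149° = -14.23
Current position: (-20.47, -33.07). Target: (8.4, -13.0). Remaining: Δeast = 28.87, Δnorth = 20.07.
Bearing = atan2(28.87, 20.07) mod 360° = 55.19°; distance = √((28.87)² + (20.07)²) = 35.161 nmi.

055°, 35.2 nmi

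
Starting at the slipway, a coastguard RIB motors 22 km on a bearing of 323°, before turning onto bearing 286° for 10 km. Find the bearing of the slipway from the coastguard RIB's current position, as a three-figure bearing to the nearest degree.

Leg 1 (323°, 22 km): east 22 sin 323° = -13.24, north 22 cos 323° = 17.57
Leg 2 (286°, 10 km): east 10 sin 286° = -9.61, north 10 cos 286° = 2.76
Net displacement: -22.85 east, 20.33 north. Direction back to start is (22.85, -20.33): bearing = atan2(22.85, -20.33) mod 360° = 131.65° ≈ 132°.

132°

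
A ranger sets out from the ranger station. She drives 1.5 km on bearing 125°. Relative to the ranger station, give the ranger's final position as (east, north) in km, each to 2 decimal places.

(1.23, -0.86)

Leg 1 (125°, 1.5 km): east 1.5 sin 125° = 1.23, north 1.5 cos 125° = -0.86
Summing: 1.23 km east, -0.86 km north → (1.23, -0.86).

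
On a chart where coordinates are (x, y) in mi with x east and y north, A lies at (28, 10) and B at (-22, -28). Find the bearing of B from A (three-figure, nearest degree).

233°

Δeast = -22 − 28 = -50.00; Δnorth = -28 − 10 = -38.00.
Bearing = atan2(Δeast, Δnorth) mod 360° = 232.77° ≈ 233°.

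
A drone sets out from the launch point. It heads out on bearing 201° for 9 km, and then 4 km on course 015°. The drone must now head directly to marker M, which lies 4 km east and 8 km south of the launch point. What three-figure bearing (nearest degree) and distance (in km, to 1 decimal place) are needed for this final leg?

Leg 1 (201°, 9 km): east 9 sin 201° = -3.23, north 9 cos 201° = -8.40
Leg 2 (015°, 4 km): east 4 sin 15° = 1.04, north 4 cos 15° = 3.86
Current position: (-2.19, -4.54). Target: (4, -8). Remaining: Δeast = 6.19, Δnorth = -3.46.
Bearing = atan2(6.19, -3.46) mod 360° = 119.21°; distance = √((6.19)² + (-3.46)²) = 7.092 km.

119°, 7.1 km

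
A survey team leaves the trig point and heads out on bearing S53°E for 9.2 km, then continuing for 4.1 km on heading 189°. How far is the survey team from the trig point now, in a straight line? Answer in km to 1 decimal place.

11.7 km

Leg 1 (S53°E, 9.2 km): east 9.2 sin 127° = 7.35, north 9.2 cos 127° = -5.54
Leg 2 (189°, 4.1 km): east 4.1 sin 189° = -0.64, north 4.1 cos 189° = -4.05
Net: 6.71 east, -9.59 north. Distance = √((6.71)² + (-9.59)²) = 11.699 km.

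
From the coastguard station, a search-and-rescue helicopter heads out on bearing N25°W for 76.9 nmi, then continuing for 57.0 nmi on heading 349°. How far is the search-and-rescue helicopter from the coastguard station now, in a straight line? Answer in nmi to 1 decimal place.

Leg 1 (N25°W, 76.9 nmi): east 76.9 sin 335° = -32.50, north 76.9 cos 335° = 69.70
Leg 2 (349°, 57.0 nmi): east 57.0 sin 349° = -10.88, north 57.0 cos 349° = 55.95
Net: -43.38 east, 125.65 north. Distance = √((-43.38)² + (125.65)²) = 132.924 nmi.

132.9 nmi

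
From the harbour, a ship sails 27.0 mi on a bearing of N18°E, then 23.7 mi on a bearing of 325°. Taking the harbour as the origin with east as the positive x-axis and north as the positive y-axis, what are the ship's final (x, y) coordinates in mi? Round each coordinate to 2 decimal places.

Leg 1 (N18°E, 27.0 mi): east 27.0 sin 18° = 8.34, north 27.0 cos 18° = 25.68
Leg 2 (325°, 23.7 mi): east 23.7 sin 325° = -13.59, north 23.7 cos 325° = 19.41
Summing: -5.25 mi east, 45.09 mi north → (-5.25, 45.09).

(-5.25, 45.09)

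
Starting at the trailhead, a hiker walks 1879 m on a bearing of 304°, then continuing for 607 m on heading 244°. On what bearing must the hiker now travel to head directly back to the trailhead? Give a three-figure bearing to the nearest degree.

Leg 1 (304°, 1879 m): east 1879 sin 304° = -1557.76, north 1879 cos 304° = 1050.72
Leg 2 (244°, 607 m): east 607 sin 244° = -545.57, north 607 cos 244° = -266.09
Net displacement: -2103.33 east, 784.63 north. Direction back to start is (2103.33, -784.63): bearing = atan2(2103.33, -784.63) mod 360° = 110.46° ≈ 110°.

110°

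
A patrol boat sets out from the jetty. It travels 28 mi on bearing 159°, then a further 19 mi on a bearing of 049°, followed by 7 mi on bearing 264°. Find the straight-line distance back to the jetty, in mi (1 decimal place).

22.6 mi

Leg 1 (159°, 28 mi): east 28 sin 159° = 10.03, north 28 cos 159° = -26.14
Leg 2 (049°, 19 mi): east 19 sin 49° = 14.34, north 19 cos 49° = 12.47
Leg 3 (264°, 7 mi): east 7 sin 264° = -6.96, north 7 cos 264° = -0.73
Net: 17.41 east, -14.41 north. Distance = √((17.41)² + (-14.41)²) = 22.600 mi.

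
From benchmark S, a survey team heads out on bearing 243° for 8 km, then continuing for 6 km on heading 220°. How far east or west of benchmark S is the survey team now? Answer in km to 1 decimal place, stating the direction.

Leg 1 (243°, 8 km): east 8 sin 243° = -7.13, north 8 cos 243° = -3.63
Leg 2 (220°, 6 km): east 6 sin 220° = -3.86, north 6 cos 220° = -4.60
Net east component: -10.98 km.

11.0 km west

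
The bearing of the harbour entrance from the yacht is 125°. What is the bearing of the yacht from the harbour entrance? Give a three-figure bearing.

305°

Back-bearing = 125° + 180° = 305°.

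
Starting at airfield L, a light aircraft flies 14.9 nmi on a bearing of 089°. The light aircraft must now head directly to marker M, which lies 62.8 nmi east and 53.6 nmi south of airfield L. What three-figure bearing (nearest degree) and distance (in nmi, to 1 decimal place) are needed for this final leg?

138°, 72.1 nmi

Leg 1 (089°, 14.9 nmi): east 14.9 sin 89° = 14.90, north 14.9 cos 89° = 0.26
Current position: (14.90, 0.26). Target: (62.8, -53.6). Remaining: Δeast = 47.90, Δnorth = -53.86.
Bearing = atan2(47.90, -53.86) mod 360° = 138.35°; distance = √((47.90)² + (-53.86)²) = 72.080 nmi.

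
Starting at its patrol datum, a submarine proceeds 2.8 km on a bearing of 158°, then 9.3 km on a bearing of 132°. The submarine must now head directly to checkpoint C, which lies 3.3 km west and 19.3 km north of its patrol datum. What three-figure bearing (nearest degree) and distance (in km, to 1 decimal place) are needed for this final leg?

338°, 30.3 km

Leg 1 (158°, 2.8 km): east 2.8 sin 158° = 1.05, north 2.8 cos 158° = -2.60
Leg 2 (132°, 9.3 km): east 9.3 sin 132° = 6.91, north 9.3 cos 132° = -6.22
Current position: (7.96, -8.82). Target: (-3.3, 19.3). Remaining: Δeast = -11.26, Δnorth = 28.12.
Bearing = atan2(-11.26, 28.12) mod 360° = 338.18°; distance = √((-11.26)² + (28.12)²) = 30.290 km.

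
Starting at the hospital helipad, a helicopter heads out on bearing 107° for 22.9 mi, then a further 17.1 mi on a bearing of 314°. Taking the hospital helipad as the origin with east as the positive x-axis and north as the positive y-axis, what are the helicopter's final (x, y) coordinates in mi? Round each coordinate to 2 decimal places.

Leg 1 (107°, 22.9 mi): east 22.9 sin 107° = 21.90, north 22.9 cos 107° = -6.70
Leg 2 (314°, 17.1 mi): east 17.1 sin 314° = -12.30, north 17.1 cos 314° = 11.88
Summing: 9.60 mi east, 5.18 mi north → (9.60, 5.18).

(9.60, 5.18)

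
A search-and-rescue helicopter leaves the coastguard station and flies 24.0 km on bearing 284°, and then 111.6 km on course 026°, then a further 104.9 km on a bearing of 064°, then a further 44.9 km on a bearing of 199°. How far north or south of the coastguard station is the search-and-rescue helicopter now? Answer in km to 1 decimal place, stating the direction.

109.6 km north

Leg 1 (284°, 24.0 km): east 24.0 sin 284° = -23.29, north 24.0 cos 284° = 5.81
Leg 2 (026°, 111.6 km): east 111.6 sin 26° = 48.92, north 111.6 cos 26° = 100.31
Leg 3 (064°, 104.9 km): east 104.9 sin 64° = 94.28, north 104.9 cos 64° = 45.99
Leg 4 (199°, 44.9 km): east 44.9 sin 199° = -14.62, north 44.9 cos 199° = -42.45
Net north component: 109.64 km.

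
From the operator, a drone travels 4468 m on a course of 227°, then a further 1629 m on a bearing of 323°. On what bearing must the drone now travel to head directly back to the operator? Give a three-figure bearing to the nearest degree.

Leg 1 (227°, 4468 m): east 4468 sin 227° = -3267.69, north 4468 cos 227° = -3047.17
Leg 2 (323°, 1629 m): east 1629 sin 323° = -980.36, north 1629 cos 323° = 1300.98
Net displacement: -4248.05 east, -1746.19 north. Direction back to start is (4248.05, 1746.19): bearing = atan2(4248.05, 1746.19) mod 360° = 67.65° ≈ 068°.

068°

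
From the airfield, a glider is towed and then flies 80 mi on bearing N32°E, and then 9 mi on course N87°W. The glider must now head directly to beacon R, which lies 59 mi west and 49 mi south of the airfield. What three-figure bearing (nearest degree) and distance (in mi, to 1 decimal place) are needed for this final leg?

218°, 149.3 mi

Leg 1 (N32°E, 80 mi): east 80 sin 32° = 42.39, north 80 cos 32° = 67.84
Leg 2 (N87°W, 9 mi): east 9 sin 273° = -8.99, north 9 cos 273° = 0.47
Current position: (33.41, 68.31). Target: (-59, -49). Remaining: Δeast = -92.41, Δnorth = -117.31.
Bearing = atan2(-92.41, -117.31) mod 360° = 218.23°; distance = √((-92.41)² + (-117.31)²) = 149.337 mi.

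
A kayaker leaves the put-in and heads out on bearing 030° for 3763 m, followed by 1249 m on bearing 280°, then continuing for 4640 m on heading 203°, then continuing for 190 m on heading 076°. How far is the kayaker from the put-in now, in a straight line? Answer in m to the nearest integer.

Leg 1 (030°, 3763 m): east 3763 sin 30° = 1881.50, north 3763 cos 30° = 3258.85
Leg 2 (280°, 1249 m): east 1249 sin 280° = -1230.02, north 1249 cos 280° = 216.89
Leg 3 (203°, 4640 m): east 4640 sin 203° = -1812.99, north 4640 cos 203° = -4271.14
Leg 4 (076°, 190 m): east 190 sin 76° = 184.36, north 190 cos 76° = 45.97
Net: -977.16 east, -749.44 north. Distance = √((-977.16)² + (-749.44)²) = 1231.463 m.

1231 m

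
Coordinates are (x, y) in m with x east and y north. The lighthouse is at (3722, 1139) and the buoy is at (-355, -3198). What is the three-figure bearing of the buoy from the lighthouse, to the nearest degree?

Δeast = -355 − 3722 = -4077.00; Δnorth = -3198 − 1139 = -4337.00.
Bearing = atan2(Δeast, Δnorth) mod 360° = 223.23° ≈ 223°.

223°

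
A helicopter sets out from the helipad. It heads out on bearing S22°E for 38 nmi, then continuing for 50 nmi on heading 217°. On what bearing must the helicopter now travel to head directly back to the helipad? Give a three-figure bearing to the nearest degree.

Leg 1 (S22°E, 38 nmi): east 38 sin 158° = 14.24, north 38 cos 158° = -35.23
Leg 2 (217°, 50 nmi): east 50 sin 217° = -30.09, north 50 cos 217° = -39.93
Net displacement: -15.86 east, -75.16 north. Direction back to start is (15.86, 75.16): bearing = atan2(15.86, 75.16) mod 360° = 11.91° ≈ 012°.

012°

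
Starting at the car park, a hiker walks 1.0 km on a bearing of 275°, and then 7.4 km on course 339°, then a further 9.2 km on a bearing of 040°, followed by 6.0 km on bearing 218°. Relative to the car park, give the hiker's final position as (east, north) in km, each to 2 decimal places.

Leg 1 (275°, 1.0 km): east 1.0 sin 275° = -1.00, north 1.0 cos 275° = 0.09
Leg 2 (339°, 7.4 km): east 7.4 sin 339° = -2.65, north 7.4 cos 339° = 6.91
Leg 3 (040°, 9.2 km): east 9.2 sin 40° = 5.91, north 9.2 cos 40° = 7.05
Leg 4 (218°, 6.0 km): east 6.0 sin 218° = -3.69, north 6.0 cos 218° = -4.73
Summing: -1.43 km east, 9.32 km north → (-1.43, 9.32).

(-1.43, 9.32)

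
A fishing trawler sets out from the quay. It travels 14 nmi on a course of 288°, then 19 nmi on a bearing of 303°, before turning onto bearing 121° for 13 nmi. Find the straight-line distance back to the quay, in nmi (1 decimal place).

Leg 1 (288°, 14 nmi): east 14 sin 288° = -13.31, north 14 cos 288° = 4.33
Leg 2 (303°, 19 nmi): east 19 sin 303° = -15.93, north 19 cos 303° = 10.35
Leg 3 (121°, 13 nmi): east 13 sin 121° = 11.14, north 13 cos 121° = -6.70
Net: -18.11 east, 7.98 north. Distance = √((-18.11)² + (7.98)²) = 19.786 nmi.

19.8 nmi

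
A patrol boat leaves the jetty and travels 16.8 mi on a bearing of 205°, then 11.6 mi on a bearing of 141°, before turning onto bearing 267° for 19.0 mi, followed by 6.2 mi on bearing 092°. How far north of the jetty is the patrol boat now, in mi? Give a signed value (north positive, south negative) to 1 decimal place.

-25.5 mi

Leg 1 (205°, 16.8 mi): east 16.8 sin 205° = -7.10, north 16.8 cos 205° = -15.23
Leg 2 (141°, 11.6 mi): east 11.6 sin 141° = 7.30, north 11.6 cos 141° = -9.01
Leg 3 (267°, 19.0 mi): east 19.0 sin 267° = -18.97, north 19.0 cos 267° = -0.99
Leg 4 (092°, 6.2 mi): east 6.2 sin 92° = 6.20, north 6.2 cos 92° = -0.22
Net north component: -25.45 mi.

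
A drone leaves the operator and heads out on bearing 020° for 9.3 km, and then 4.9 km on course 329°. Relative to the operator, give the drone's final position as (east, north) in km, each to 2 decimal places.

(0.66, 12.94)

Leg 1 (020°, 9.3 km): east 9.3 sin 20° = 3.18, north 9.3 cos 20° = 8.74
Leg 2 (329°, 4.9 km): east 4.9 sin 329° = -2.52, north 4.9 cos 329° = 4.20
Summing: 0.66 km east, 12.94 km north → (0.66, 12.94).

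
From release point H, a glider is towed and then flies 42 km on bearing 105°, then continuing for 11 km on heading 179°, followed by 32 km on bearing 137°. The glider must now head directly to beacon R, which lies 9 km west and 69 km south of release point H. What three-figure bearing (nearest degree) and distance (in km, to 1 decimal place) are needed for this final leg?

Leg 1 (105°, 42 km): east 42 sin 105° = 40.57, north 42 cos 105° = -10.87
Leg 2 (179°, 11 km): east 11 sin 179° = 0.19, north 11 cos 179° = -11.00
Leg 3 (137°, 32 km): east 32 sin 137° = 21.82, north 32 cos 137° = -23.40
Current position: (62.58, -45.27). Target: (-9, -69). Remaining: Δeast = -71.58, Δnorth = -23.73.
Bearing = atan2(-71.58, -23.73) mod 360° = 251.66°; distance = √((-71.58)² + (-23.73)²) = 75.415 km.

252°, 75.4 km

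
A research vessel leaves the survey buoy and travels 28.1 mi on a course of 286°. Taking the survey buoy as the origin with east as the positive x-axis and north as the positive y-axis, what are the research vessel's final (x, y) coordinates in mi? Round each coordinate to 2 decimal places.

Leg 1 (286°, 28.1 mi): east 28.1 sin 286° = -27.01, north 28.1 cos 286° = 7.75
Summing: -27.01 mi east, 7.75 mi north → (-27.01, 7.75).

(-27.01, 7.75)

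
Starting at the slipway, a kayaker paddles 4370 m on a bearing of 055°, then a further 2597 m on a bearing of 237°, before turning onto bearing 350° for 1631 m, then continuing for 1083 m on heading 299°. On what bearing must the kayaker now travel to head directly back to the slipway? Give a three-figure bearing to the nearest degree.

183°

Leg 1 (055°, 4370 m): east 4370 sin 55° = 3579.69, north 4370 cos 55° = 2506.53
Leg 2 (237°, 2597 m): east 2597 sin 237° = -2178.03, north 2597 cos 237° = -1414.43
Leg 3 (350°, 1631 m): east 1631 sin 350° = -283.22, north 1631 cos 350° = 1606.22
Leg 4 (299°, 1083 m): east 1083 sin 299° = -947.21, north 1083 cos 299° = 525.05
Net displacement: 171.23 east, 3223.37 north. Direction back to start is (-171.23, -3223.37): bearing = atan2(-171.23, -3223.37) mod 360° = 183.04° ≈ 183°.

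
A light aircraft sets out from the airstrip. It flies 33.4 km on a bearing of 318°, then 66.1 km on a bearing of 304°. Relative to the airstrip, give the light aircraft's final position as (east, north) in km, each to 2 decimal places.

Leg 1 (318°, 33.4 km): east 33.4 sin 318° = -22.35, north 33.4 cos 318° = 24.82
Leg 2 (304°, 66.1 km): east 66.1 sin 304° = -54.80, north 66.1 cos 304° = 36.96
Summing: -77.15 km east, 61.78 km north → (-77.15, 61.78).

(-77.15, 61.78)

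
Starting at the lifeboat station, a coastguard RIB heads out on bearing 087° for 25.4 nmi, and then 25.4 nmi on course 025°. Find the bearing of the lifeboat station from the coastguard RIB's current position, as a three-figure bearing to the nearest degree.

Leg 1 (087°, 25.4 nmi): east 25.4 sin 87° = 25.37, north 25.4 cos 87° = 1.33
Leg 2 (025°, 25.4 nmi): east 25.4 sin 25° = 10.73, north 25.4 cos 25° = 23.02
Net displacement: 36.10 east, 24.35 north. Direction back to start is (-36.10, -24.35): bearing = atan2(-36.10, -24.35) mod 360° = 236.00° ≈ 236°.

236°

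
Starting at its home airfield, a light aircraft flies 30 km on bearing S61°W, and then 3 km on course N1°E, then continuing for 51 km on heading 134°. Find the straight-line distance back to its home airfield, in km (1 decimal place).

48.1 km

Leg 1 (S61°W, 30 km): east 30 sin 241° = -26.24, north 30 cos 241° = -14.54
Leg 2 (N1°E, 3 km): east 3 sin 1° = 0.05, north 3 cos 1° = 3.00
Leg 3 (134°, 51 km): east 51 sin 134° = 36.69, north 51 cos 134° = -35.43
Net: 10.50 east, -46.97 north. Distance = √((10.50)² + (-46.97)²) = 48.132 km.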